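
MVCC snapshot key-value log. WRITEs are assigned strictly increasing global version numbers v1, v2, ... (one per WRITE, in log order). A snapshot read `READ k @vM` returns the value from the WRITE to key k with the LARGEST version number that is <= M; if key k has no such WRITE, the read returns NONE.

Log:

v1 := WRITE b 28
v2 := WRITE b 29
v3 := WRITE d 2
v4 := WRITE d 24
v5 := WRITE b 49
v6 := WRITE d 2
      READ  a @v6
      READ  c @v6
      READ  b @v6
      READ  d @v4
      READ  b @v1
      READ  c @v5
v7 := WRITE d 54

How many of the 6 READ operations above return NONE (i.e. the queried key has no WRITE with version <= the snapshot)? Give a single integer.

v1: WRITE b=28  (b history now [(1, 28)])
v2: WRITE b=29  (b history now [(1, 28), (2, 29)])
v3: WRITE d=2  (d history now [(3, 2)])
v4: WRITE d=24  (d history now [(3, 2), (4, 24)])
v5: WRITE b=49  (b history now [(1, 28), (2, 29), (5, 49)])
v6: WRITE d=2  (d history now [(3, 2), (4, 24), (6, 2)])
READ a @v6: history=[] -> no version <= 6 -> NONE
READ c @v6: history=[] -> no version <= 6 -> NONE
READ b @v6: history=[(1, 28), (2, 29), (5, 49)] -> pick v5 -> 49
READ d @v4: history=[(3, 2), (4, 24), (6, 2)] -> pick v4 -> 24
READ b @v1: history=[(1, 28), (2, 29), (5, 49)] -> pick v1 -> 28
READ c @v5: history=[] -> no version <= 5 -> NONE
v7: WRITE d=54  (d history now [(3, 2), (4, 24), (6, 2), (7, 54)])
Read results in order: ['NONE', 'NONE', '49', '24', '28', 'NONE']
NONE count = 3

Answer: 3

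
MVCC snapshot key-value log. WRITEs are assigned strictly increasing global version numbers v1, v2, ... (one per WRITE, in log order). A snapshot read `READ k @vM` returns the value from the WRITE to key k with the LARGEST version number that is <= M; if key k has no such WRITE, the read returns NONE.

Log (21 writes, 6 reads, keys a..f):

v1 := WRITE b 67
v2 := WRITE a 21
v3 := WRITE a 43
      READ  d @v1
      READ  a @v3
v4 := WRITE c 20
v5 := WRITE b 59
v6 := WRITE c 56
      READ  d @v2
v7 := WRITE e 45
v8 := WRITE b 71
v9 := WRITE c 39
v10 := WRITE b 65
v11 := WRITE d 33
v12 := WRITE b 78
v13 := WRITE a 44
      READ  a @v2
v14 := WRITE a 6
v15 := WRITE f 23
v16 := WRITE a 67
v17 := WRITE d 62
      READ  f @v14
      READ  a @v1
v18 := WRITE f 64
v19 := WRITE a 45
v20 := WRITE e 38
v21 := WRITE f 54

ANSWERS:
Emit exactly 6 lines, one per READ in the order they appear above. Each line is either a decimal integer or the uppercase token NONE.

v1: WRITE b=67  (b history now [(1, 67)])
v2: WRITE a=21  (a history now [(2, 21)])
v3: WRITE a=43  (a history now [(2, 21), (3, 43)])
READ d @v1: history=[] -> no version <= 1 -> NONE
READ a @v3: history=[(2, 21), (3, 43)] -> pick v3 -> 43
v4: WRITE c=20  (c history now [(4, 20)])
v5: WRITE b=59  (b history now [(1, 67), (5, 59)])
v6: WRITE c=56  (c history now [(4, 20), (6, 56)])
READ d @v2: history=[] -> no version <= 2 -> NONE
v7: WRITE e=45  (e history now [(7, 45)])
v8: WRITE b=71  (b history now [(1, 67), (5, 59), (8, 71)])
v9: WRITE c=39  (c history now [(4, 20), (6, 56), (9, 39)])
v10: WRITE b=65  (b history now [(1, 67), (5, 59), (8, 71), (10, 65)])
v11: WRITE d=33  (d history now [(11, 33)])
v12: WRITE b=78  (b history now [(1, 67), (5, 59), (8, 71), (10, 65), (12, 78)])
v13: WRITE a=44  (a history now [(2, 21), (3, 43), (13, 44)])
READ a @v2: history=[(2, 21), (3, 43), (13, 44)] -> pick v2 -> 21
v14: WRITE a=6  (a history now [(2, 21), (3, 43), (13, 44), (14, 6)])
v15: WRITE f=23  (f history now [(15, 23)])
v16: WRITE a=67  (a history now [(2, 21), (3, 43), (13, 44), (14, 6), (16, 67)])
v17: WRITE d=62  (d history now [(11, 33), (17, 62)])
READ f @v14: history=[(15, 23)] -> no version <= 14 -> NONE
READ a @v1: history=[(2, 21), (3, 43), (13, 44), (14, 6), (16, 67)] -> no version <= 1 -> NONE
v18: WRITE f=64  (f history now [(15, 23), (18, 64)])
v19: WRITE a=45  (a history now [(2, 21), (3, 43), (13, 44), (14, 6), (16, 67), (19, 45)])
v20: WRITE e=38  (e history now [(7, 45), (20, 38)])
v21: WRITE f=54  (f history now [(15, 23), (18, 64), (21, 54)])

Answer: NONE
43
NONE
21
NONE
NONE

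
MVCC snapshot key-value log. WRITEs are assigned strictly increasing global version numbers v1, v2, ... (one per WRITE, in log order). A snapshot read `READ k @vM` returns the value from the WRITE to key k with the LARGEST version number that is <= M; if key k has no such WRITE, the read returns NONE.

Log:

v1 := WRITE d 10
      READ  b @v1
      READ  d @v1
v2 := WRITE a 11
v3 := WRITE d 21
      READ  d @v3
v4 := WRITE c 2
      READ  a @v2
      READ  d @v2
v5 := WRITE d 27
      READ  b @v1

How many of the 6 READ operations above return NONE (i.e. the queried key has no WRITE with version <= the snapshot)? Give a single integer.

Answer: 2

Derivation:
v1: WRITE d=10  (d history now [(1, 10)])
READ b @v1: history=[] -> no version <= 1 -> NONE
READ d @v1: history=[(1, 10)] -> pick v1 -> 10
v2: WRITE a=11  (a history now [(2, 11)])
v3: WRITE d=21  (d history now [(1, 10), (3, 21)])
READ d @v3: history=[(1, 10), (3, 21)] -> pick v3 -> 21
v4: WRITE c=2  (c history now [(4, 2)])
READ a @v2: history=[(2, 11)] -> pick v2 -> 11
READ d @v2: history=[(1, 10), (3, 21)] -> pick v1 -> 10
v5: WRITE d=27  (d history now [(1, 10), (3, 21), (5, 27)])
READ b @v1: history=[] -> no version <= 1 -> NONE
Read results in order: ['NONE', '10', '21', '11', '10', 'NONE']
NONE count = 2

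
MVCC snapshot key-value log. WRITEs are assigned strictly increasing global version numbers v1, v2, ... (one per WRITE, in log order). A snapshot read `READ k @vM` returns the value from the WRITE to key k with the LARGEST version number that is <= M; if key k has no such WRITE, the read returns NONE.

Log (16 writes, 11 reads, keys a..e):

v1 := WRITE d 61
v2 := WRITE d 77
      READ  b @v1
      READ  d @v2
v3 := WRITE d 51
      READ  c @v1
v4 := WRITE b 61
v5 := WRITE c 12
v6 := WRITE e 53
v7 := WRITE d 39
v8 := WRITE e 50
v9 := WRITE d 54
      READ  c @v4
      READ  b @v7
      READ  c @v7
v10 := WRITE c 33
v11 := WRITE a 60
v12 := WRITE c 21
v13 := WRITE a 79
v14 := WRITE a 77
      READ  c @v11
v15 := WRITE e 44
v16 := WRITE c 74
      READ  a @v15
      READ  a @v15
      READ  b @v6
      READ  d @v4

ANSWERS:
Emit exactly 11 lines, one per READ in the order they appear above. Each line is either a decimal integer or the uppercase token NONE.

v1: WRITE d=61  (d history now [(1, 61)])
v2: WRITE d=77  (d history now [(1, 61), (2, 77)])
READ b @v1: history=[] -> no version <= 1 -> NONE
READ d @v2: history=[(1, 61), (2, 77)] -> pick v2 -> 77
v3: WRITE d=51  (d history now [(1, 61), (2, 77), (3, 51)])
READ c @v1: history=[] -> no version <= 1 -> NONE
v4: WRITE b=61  (b history now [(4, 61)])
v5: WRITE c=12  (c history now [(5, 12)])
v6: WRITE e=53  (e history now [(6, 53)])
v7: WRITE d=39  (d history now [(1, 61), (2, 77), (3, 51), (7, 39)])
v8: WRITE e=50  (e history now [(6, 53), (8, 50)])
v9: WRITE d=54  (d history now [(1, 61), (2, 77), (3, 51), (7, 39), (9, 54)])
READ c @v4: history=[(5, 12)] -> no version <= 4 -> NONE
READ b @v7: history=[(4, 61)] -> pick v4 -> 61
READ c @v7: history=[(5, 12)] -> pick v5 -> 12
v10: WRITE c=33  (c history now [(5, 12), (10, 33)])
v11: WRITE a=60  (a history now [(11, 60)])
v12: WRITE c=21  (c history now [(5, 12), (10, 33), (12, 21)])
v13: WRITE a=79  (a history now [(11, 60), (13, 79)])
v14: WRITE a=77  (a history now [(11, 60), (13, 79), (14, 77)])
READ c @v11: history=[(5, 12), (10, 33), (12, 21)] -> pick v10 -> 33
v15: WRITE e=44  (e history now [(6, 53), (8, 50), (15, 44)])
v16: WRITE c=74  (c history now [(5, 12), (10, 33), (12, 21), (16, 74)])
READ a @v15: history=[(11, 60), (13, 79), (14, 77)] -> pick v14 -> 77
READ a @v15: history=[(11, 60), (13, 79), (14, 77)] -> pick v14 -> 77
READ b @v6: history=[(4, 61)] -> pick v4 -> 61
READ d @v4: history=[(1, 61), (2, 77), (3, 51), (7, 39), (9, 54)] -> pick v3 -> 51

Answer: NONE
77
NONE
NONE
61
12
33
77
77
61
51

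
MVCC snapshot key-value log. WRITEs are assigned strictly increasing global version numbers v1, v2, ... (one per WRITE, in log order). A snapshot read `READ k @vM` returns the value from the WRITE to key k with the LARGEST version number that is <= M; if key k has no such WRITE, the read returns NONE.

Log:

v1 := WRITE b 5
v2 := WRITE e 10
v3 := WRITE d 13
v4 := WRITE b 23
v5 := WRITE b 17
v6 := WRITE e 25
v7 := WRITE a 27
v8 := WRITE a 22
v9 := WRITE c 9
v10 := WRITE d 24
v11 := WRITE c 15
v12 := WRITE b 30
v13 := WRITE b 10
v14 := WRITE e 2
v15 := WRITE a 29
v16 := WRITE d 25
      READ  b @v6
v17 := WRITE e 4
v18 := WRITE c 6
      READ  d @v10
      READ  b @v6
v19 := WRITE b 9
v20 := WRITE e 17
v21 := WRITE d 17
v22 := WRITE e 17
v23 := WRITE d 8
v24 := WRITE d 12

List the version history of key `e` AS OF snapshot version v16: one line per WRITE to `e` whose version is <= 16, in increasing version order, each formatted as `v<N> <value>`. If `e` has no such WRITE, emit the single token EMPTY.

Answer: v2 10
v6 25
v14 2

Derivation:
Scan writes for key=e with version <= 16:
  v1 WRITE b 5 -> skip
  v2 WRITE e 10 -> keep
  v3 WRITE d 13 -> skip
  v4 WRITE b 23 -> skip
  v5 WRITE b 17 -> skip
  v6 WRITE e 25 -> keep
  v7 WRITE a 27 -> skip
  v8 WRITE a 22 -> skip
  v9 WRITE c 9 -> skip
  v10 WRITE d 24 -> skip
  v11 WRITE c 15 -> skip
  v12 WRITE b 30 -> skip
  v13 WRITE b 10 -> skip
  v14 WRITE e 2 -> keep
  v15 WRITE a 29 -> skip
  v16 WRITE d 25 -> skip
  v17 WRITE e 4 -> drop (> snap)
  v18 WRITE c 6 -> skip
  v19 WRITE b 9 -> skip
  v20 WRITE e 17 -> drop (> snap)
  v21 WRITE d 17 -> skip
  v22 WRITE e 17 -> drop (> snap)
  v23 WRITE d 8 -> skip
  v24 WRITE d 12 -> skip
Collected: [(2, 10), (6, 25), (14, 2)]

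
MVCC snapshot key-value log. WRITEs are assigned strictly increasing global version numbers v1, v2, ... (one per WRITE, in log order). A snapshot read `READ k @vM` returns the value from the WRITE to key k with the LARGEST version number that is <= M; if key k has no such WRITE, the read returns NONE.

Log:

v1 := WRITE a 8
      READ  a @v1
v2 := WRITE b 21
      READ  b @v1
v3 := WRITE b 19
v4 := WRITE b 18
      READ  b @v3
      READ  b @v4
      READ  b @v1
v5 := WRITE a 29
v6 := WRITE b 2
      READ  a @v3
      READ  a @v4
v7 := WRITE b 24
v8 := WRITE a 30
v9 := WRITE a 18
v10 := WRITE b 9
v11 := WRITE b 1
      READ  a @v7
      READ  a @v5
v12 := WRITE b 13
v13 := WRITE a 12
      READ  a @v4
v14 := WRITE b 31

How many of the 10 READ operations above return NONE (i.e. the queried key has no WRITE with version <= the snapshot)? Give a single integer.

Answer: 2

Derivation:
v1: WRITE a=8  (a history now [(1, 8)])
READ a @v1: history=[(1, 8)] -> pick v1 -> 8
v2: WRITE b=21  (b history now [(2, 21)])
READ b @v1: history=[(2, 21)] -> no version <= 1 -> NONE
v3: WRITE b=19  (b history now [(2, 21), (3, 19)])
v4: WRITE b=18  (b history now [(2, 21), (3, 19), (4, 18)])
READ b @v3: history=[(2, 21), (3, 19), (4, 18)] -> pick v3 -> 19
READ b @v4: history=[(2, 21), (3, 19), (4, 18)] -> pick v4 -> 18
READ b @v1: history=[(2, 21), (3, 19), (4, 18)] -> no version <= 1 -> NONE
v5: WRITE a=29  (a history now [(1, 8), (5, 29)])
v6: WRITE b=2  (b history now [(2, 21), (3, 19), (4, 18), (6, 2)])
READ a @v3: history=[(1, 8), (5, 29)] -> pick v1 -> 8
READ a @v4: history=[(1, 8), (5, 29)] -> pick v1 -> 8
v7: WRITE b=24  (b history now [(2, 21), (3, 19), (4, 18), (6, 2), (7, 24)])
v8: WRITE a=30  (a history now [(1, 8), (5, 29), (8, 30)])
v9: WRITE a=18  (a history now [(1, 8), (5, 29), (8, 30), (9, 18)])
v10: WRITE b=9  (b history now [(2, 21), (3, 19), (4, 18), (6, 2), (7, 24), (10, 9)])
v11: WRITE b=1  (b history now [(2, 21), (3, 19), (4, 18), (6, 2), (7, 24), (10, 9), (11, 1)])
READ a @v7: history=[(1, 8), (5, 29), (8, 30), (9, 18)] -> pick v5 -> 29
READ a @v5: history=[(1, 8), (5, 29), (8, 30), (9, 18)] -> pick v5 -> 29
v12: WRITE b=13  (b history now [(2, 21), (3, 19), (4, 18), (6, 2), (7, 24), (10, 9), (11, 1), (12, 13)])
v13: WRITE a=12  (a history now [(1, 8), (5, 29), (8, 30), (9, 18), (13, 12)])
READ a @v4: history=[(1, 8), (5, 29), (8, 30), (9, 18), (13, 12)] -> pick v1 -> 8
v14: WRITE b=31  (b history now [(2, 21), (3, 19), (4, 18), (6, 2), (7, 24), (10, 9), (11, 1), (12, 13), (14, 31)])
Read results in order: ['8', 'NONE', '19', '18', 'NONE', '8', '8', '29', '29', '8']
NONE count = 2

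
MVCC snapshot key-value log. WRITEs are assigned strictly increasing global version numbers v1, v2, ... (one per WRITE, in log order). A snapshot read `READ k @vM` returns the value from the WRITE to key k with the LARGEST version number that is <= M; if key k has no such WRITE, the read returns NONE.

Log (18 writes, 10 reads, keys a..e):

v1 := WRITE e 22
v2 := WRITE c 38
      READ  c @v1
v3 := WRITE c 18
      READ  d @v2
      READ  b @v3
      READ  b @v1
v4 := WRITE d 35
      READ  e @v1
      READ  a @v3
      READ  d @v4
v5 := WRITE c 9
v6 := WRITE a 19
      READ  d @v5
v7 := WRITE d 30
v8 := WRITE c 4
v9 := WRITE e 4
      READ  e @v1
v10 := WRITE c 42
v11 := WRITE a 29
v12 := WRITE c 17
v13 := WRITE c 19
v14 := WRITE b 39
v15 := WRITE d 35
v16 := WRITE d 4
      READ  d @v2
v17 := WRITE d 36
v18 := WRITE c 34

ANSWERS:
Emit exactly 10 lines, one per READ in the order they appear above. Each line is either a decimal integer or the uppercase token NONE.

Answer: NONE
NONE
NONE
NONE
22
NONE
35
35
22
NONE

Derivation:
v1: WRITE e=22  (e history now [(1, 22)])
v2: WRITE c=38  (c history now [(2, 38)])
READ c @v1: history=[(2, 38)] -> no version <= 1 -> NONE
v3: WRITE c=18  (c history now [(2, 38), (3, 18)])
READ d @v2: history=[] -> no version <= 2 -> NONE
READ b @v3: history=[] -> no version <= 3 -> NONE
READ b @v1: history=[] -> no version <= 1 -> NONE
v4: WRITE d=35  (d history now [(4, 35)])
READ e @v1: history=[(1, 22)] -> pick v1 -> 22
READ a @v3: history=[] -> no version <= 3 -> NONE
READ d @v4: history=[(4, 35)] -> pick v4 -> 35
v5: WRITE c=9  (c history now [(2, 38), (3, 18), (5, 9)])
v6: WRITE a=19  (a history now [(6, 19)])
READ d @v5: history=[(4, 35)] -> pick v4 -> 35
v7: WRITE d=30  (d history now [(4, 35), (7, 30)])
v8: WRITE c=4  (c history now [(2, 38), (3, 18), (5, 9), (8, 4)])
v9: WRITE e=4  (e history now [(1, 22), (9, 4)])
READ e @v1: history=[(1, 22), (9, 4)] -> pick v1 -> 22
v10: WRITE c=42  (c history now [(2, 38), (3, 18), (5, 9), (8, 4), (10, 42)])
v11: WRITE a=29  (a history now [(6, 19), (11, 29)])
v12: WRITE c=17  (c history now [(2, 38), (3, 18), (5, 9), (8, 4), (10, 42), (12, 17)])
v13: WRITE c=19  (c history now [(2, 38), (3, 18), (5, 9), (8, 4), (10, 42), (12, 17), (13, 19)])
v14: WRITE b=39  (b history now [(14, 39)])
v15: WRITE d=35  (d history now [(4, 35), (7, 30), (15, 35)])
v16: WRITE d=4  (d history now [(4, 35), (7, 30), (15, 35), (16, 4)])
READ d @v2: history=[(4, 35), (7, 30), (15, 35), (16, 4)] -> no version <= 2 -> NONE
v17: WRITE d=36  (d history now [(4, 35), (7, 30), (15, 35), (16, 4), (17, 36)])
v18: WRITE c=34  (c history now [(2, 38), (3, 18), (5, 9), (8, 4), (10, 42), (12, 17), (13, 19), (18, 34)])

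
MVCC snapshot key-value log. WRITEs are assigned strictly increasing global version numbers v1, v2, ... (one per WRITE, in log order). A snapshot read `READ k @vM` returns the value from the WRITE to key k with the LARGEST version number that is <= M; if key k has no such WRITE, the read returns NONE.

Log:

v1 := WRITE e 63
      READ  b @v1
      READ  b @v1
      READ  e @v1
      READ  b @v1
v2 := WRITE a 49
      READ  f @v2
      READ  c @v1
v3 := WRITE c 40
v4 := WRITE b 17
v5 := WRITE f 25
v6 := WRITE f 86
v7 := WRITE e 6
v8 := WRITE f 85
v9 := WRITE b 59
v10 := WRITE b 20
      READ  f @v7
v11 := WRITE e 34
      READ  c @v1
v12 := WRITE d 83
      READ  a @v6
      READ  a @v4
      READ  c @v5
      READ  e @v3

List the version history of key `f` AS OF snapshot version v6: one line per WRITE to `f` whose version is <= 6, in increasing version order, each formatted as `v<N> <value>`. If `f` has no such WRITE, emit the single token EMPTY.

Answer: v5 25
v6 86

Derivation:
Scan writes for key=f with version <= 6:
  v1 WRITE e 63 -> skip
  v2 WRITE a 49 -> skip
  v3 WRITE c 40 -> skip
  v4 WRITE b 17 -> skip
  v5 WRITE f 25 -> keep
  v6 WRITE f 86 -> keep
  v7 WRITE e 6 -> skip
  v8 WRITE f 85 -> drop (> snap)
  v9 WRITE b 59 -> skip
  v10 WRITE b 20 -> skip
  v11 WRITE e 34 -> skip
  v12 WRITE d 83 -> skip
Collected: [(5, 25), (6, 86)]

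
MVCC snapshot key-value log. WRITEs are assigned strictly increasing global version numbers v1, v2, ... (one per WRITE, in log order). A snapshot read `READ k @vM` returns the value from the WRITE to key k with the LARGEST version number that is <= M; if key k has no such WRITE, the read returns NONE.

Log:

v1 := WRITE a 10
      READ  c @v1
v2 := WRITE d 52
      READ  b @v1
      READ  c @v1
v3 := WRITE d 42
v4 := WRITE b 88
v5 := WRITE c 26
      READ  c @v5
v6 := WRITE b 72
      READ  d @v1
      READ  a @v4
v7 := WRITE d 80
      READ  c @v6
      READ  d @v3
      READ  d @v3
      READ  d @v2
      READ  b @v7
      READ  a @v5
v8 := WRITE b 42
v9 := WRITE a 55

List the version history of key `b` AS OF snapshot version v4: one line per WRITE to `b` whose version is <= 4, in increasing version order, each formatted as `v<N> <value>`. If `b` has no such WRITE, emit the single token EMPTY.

Answer: v4 88

Derivation:
Scan writes for key=b with version <= 4:
  v1 WRITE a 10 -> skip
  v2 WRITE d 52 -> skip
  v3 WRITE d 42 -> skip
  v4 WRITE b 88 -> keep
  v5 WRITE c 26 -> skip
  v6 WRITE b 72 -> drop (> snap)
  v7 WRITE d 80 -> skip
  v8 WRITE b 42 -> drop (> snap)
  v9 WRITE a 55 -> skip
Collected: [(4, 88)]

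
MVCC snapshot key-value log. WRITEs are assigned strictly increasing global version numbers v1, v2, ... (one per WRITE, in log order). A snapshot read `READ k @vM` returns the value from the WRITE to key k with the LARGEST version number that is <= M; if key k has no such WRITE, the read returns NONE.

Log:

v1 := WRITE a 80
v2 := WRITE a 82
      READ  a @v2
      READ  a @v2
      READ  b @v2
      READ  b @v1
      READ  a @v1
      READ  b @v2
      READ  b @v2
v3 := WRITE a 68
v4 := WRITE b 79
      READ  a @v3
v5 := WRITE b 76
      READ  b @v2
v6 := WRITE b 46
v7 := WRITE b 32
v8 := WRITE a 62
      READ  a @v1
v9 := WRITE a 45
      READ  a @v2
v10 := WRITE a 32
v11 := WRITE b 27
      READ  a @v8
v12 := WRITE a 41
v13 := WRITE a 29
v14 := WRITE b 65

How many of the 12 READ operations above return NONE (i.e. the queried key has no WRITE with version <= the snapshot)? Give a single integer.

Answer: 5

Derivation:
v1: WRITE a=80  (a history now [(1, 80)])
v2: WRITE a=82  (a history now [(1, 80), (2, 82)])
READ a @v2: history=[(1, 80), (2, 82)] -> pick v2 -> 82
READ a @v2: history=[(1, 80), (2, 82)] -> pick v2 -> 82
READ b @v2: history=[] -> no version <= 2 -> NONE
READ b @v1: history=[] -> no version <= 1 -> NONE
READ a @v1: history=[(1, 80), (2, 82)] -> pick v1 -> 80
READ b @v2: history=[] -> no version <= 2 -> NONE
READ b @v2: history=[] -> no version <= 2 -> NONE
v3: WRITE a=68  (a history now [(1, 80), (2, 82), (3, 68)])
v4: WRITE b=79  (b history now [(4, 79)])
READ a @v3: history=[(1, 80), (2, 82), (3, 68)] -> pick v3 -> 68
v5: WRITE b=76  (b history now [(4, 79), (5, 76)])
READ b @v2: history=[(4, 79), (5, 76)] -> no version <= 2 -> NONE
v6: WRITE b=46  (b history now [(4, 79), (5, 76), (6, 46)])
v7: WRITE b=32  (b history now [(4, 79), (5, 76), (6, 46), (7, 32)])
v8: WRITE a=62  (a history now [(1, 80), (2, 82), (3, 68), (8, 62)])
READ a @v1: history=[(1, 80), (2, 82), (3, 68), (8, 62)] -> pick v1 -> 80
v9: WRITE a=45  (a history now [(1, 80), (2, 82), (3, 68), (8, 62), (9, 45)])
READ a @v2: history=[(1, 80), (2, 82), (3, 68), (8, 62), (9, 45)] -> pick v2 -> 82
v10: WRITE a=32  (a history now [(1, 80), (2, 82), (3, 68), (8, 62), (9, 45), (10, 32)])
v11: WRITE b=27  (b history now [(4, 79), (5, 76), (6, 46), (7, 32), (11, 27)])
READ a @v8: history=[(1, 80), (2, 82), (3, 68), (8, 62), (9, 45), (10, 32)] -> pick v8 -> 62
v12: WRITE a=41  (a history now [(1, 80), (2, 82), (3, 68), (8, 62), (9, 45), (10, 32), (12, 41)])
v13: WRITE a=29  (a history now [(1, 80), (2, 82), (3, 68), (8, 62), (9, 45), (10, 32), (12, 41), (13, 29)])
v14: WRITE b=65  (b history now [(4, 79), (5, 76), (6, 46), (7, 32), (11, 27), (14, 65)])
Read results in order: ['82', '82', 'NONE', 'NONE', '80', 'NONE', 'NONE', '68', 'NONE', '80', '82', '62']
NONE count = 5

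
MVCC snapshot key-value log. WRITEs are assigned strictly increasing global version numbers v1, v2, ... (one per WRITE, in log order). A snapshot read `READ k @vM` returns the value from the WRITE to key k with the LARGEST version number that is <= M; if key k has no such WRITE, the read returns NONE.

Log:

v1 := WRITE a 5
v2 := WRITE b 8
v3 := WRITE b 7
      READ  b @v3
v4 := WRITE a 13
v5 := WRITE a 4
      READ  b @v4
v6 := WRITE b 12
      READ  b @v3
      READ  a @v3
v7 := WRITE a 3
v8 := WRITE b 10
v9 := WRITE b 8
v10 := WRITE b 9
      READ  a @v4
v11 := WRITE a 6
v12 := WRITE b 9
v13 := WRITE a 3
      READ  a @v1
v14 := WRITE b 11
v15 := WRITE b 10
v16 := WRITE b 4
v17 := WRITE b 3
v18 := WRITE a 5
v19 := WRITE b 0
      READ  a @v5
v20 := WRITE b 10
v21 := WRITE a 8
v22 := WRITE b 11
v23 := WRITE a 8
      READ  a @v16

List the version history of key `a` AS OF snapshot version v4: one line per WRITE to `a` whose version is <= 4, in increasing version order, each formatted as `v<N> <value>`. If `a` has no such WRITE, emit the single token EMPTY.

Scan writes for key=a with version <= 4:
  v1 WRITE a 5 -> keep
  v2 WRITE b 8 -> skip
  v3 WRITE b 7 -> skip
  v4 WRITE a 13 -> keep
  v5 WRITE a 4 -> drop (> snap)
  v6 WRITE b 12 -> skip
  v7 WRITE a 3 -> drop (> snap)
  v8 WRITE b 10 -> skip
  v9 WRITE b 8 -> skip
  v10 WRITE b 9 -> skip
  v11 WRITE a 6 -> drop (> snap)
  v12 WRITE b 9 -> skip
  v13 WRITE a 3 -> drop (> snap)
  v14 WRITE b 11 -> skip
  v15 WRITE b 10 -> skip
  v16 WRITE b 4 -> skip
  v17 WRITE b 3 -> skip
  v18 WRITE a 5 -> drop (> snap)
  v19 WRITE b 0 -> skip
  v20 WRITE b 10 -> skip
  v21 WRITE a 8 -> drop (> snap)
  v22 WRITE b 11 -> skip
  v23 WRITE a 8 -> drop (> snap)
Collected: [(1, 5), (4, 13)]

Answer: v1 5
v4 13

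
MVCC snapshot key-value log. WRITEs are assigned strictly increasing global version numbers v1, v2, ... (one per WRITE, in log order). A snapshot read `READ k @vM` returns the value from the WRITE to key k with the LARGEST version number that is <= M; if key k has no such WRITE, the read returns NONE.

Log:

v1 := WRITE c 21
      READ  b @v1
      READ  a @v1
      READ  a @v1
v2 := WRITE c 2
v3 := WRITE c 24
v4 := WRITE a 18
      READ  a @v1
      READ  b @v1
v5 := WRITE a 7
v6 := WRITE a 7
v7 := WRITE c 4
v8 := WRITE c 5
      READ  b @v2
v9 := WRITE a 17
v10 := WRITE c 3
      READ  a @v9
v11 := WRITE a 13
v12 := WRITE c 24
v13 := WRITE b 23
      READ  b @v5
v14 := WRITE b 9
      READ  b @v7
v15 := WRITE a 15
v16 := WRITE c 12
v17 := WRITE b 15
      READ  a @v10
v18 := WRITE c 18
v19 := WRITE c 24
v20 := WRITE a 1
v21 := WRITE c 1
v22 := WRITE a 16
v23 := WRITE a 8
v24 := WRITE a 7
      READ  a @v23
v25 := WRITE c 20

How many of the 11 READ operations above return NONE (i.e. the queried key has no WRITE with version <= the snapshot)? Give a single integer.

v1: WRITE c=21  (c history now [(1, 21)])
READ b @v1: history=[] -> no version <= 1 -> NONE
READ a @v1: history=[] -> no version <= 1 -> NONE
READ a @v1: history=[] -> no version <= 1 -> NONE
v2: WRITE c=2  (c history now [(1, 21), (2, 2)])
v3: WRITE c=24  (c history now [(1, 21), (2, 2), (3, 24)])
v4: WRITE a=18  (a history now [(4, 18)])
READ a @v1: history=[(4, 18)] -> no version <= 1 -> NONE
READ b @v1: history=[] -> no version <= 1 -> NONE
v5: WRITE a=7  (a history now [(4, 18), (5, 7)])
v6: WRITE a=7  (a history now [(4, 18), (5, 7), (6, 7)])
v7: WRITE c=4  (c history now [(1, 21), (2, 2), (3, 24), (7, 4)])
v8: WRITE c=5  (c history now [(1, 21), (2, 2), (3, 24), (7, 4), (8, 5)])
READ b @v2: history=[] -> no version <= 2 -> NONE
v9: WRITE a=17  (a history now [(4, 18), (5, 7), (6, 7), (9, 17)])
v10: WRITE c=3  (c history now [(1, 21), (2, 2), (3, 24), (7, 4), (8, 5), (10, 3)])
READ a @v9: history=[(4, 18), (5, 7), (6, 7), (9, 17)] -> pick v9 -> 17
v11: WRITE a=13  (a history now [(4, 18), (5, 7), (6, 7), (9, 17), (11, 13)])
v12: WRITE c=24  (c history now [(1, 21), (2, 2), (3, 24), (7, 4), (8, 5), (10, 3), (12, 24)])
v13: WRITE b=23  (b history now [(13, 23)])
READ b @v5: history=[(13, 23)] -> no version <= 5 -> NONE
v14: WRITE b=9  (b history now [(13, 23), (14, 9)])
READ b @v7: history=[(13, 23), (14, 9)] -> no version <= 7 -> NONE
v15: WRITE a=15  (a history now [(4, 18), (5, 7), (6, 7), (9, 17), (11, 13), (15, 15)])
v16: WRITE c=12  (c history now [(1, 21), (2, 2), (3, 24), (7, 4), (8, 5), (10, 3), (12, 24), (16, 12)])
v17: WRITE b=15  (b history now [(13, 23), (14, 9), (17, 15)])
READ a @v10: history=[(4, 18), (5, 7), (6, 7), (9, 17), (11, 13), (15, 15)] -> pick v9 -> 17
v18: WRITE c=18  (c history now [(1, 21), (2, 2), (3, 24), (7, 4), (8, 5), (10, 3), (12, 24), (16, 12), (18, 18)])
v19: WRITE c=24  (c history now [(1, 21), (2, 2), (3, 24), (7, 4), (8, 5), (10, 3), (12, 24), (16, 12), (18, 18), (19, 24)])
v20: WRITE a=1  (a history now [(4, 18), (5, 7), (6, 7), (9, 17), (11, 13), (15, 15), (20, 1)])
v21: WRITE c=1  (c history now [(1, 21), (2, 2), (3, 24), (7, 4), (8, 5), (10, 3), (12, 24), (16, 12), (18, 18), (19, 24), (21, 1)])
v22: WRITE a=16  (a history now [(4, 18), (5, 7), (6, 7), (9, 17), (11, 13), (15, 15), (20, 1), (22, 16)])
v23: WRITE a=8  (a history now [(4, 18), (5, 7), (6, 7), (9, 17), (11, 13), (15, 15), (20, 1), (22, 16), (23, 8)])
v24: WRITE a=7  (a history now [(4, 18), (5, 7), (6, 7), (9, 17), (11, 13), (15, 15), (20, 1), (22, 16), (23, 8), (24, 7)])
READ a @v23: history=[(4, 18), (5, 7), (6, 7), (9, 17), (11, 13), (15, 15), (20, 1), (22, 16), (23, 8), (24, 7)] -> pick v23 -> 8
v25: WRITE c=20  (c history now [(1, 21), (2, 2), (3, 24), (7, 4), (8, 5), (10, 3), (12, 24), (16, 12), (18, 18), (19, 24), (21, 1), (25, 20)])
Read results in order: ['NONE', 'NONE', 'NONE', 'NONE', 'NONE', 'NONE', '17', 'NONE', 'NONE', '17', '8']
NONE count = 8

Answer: 8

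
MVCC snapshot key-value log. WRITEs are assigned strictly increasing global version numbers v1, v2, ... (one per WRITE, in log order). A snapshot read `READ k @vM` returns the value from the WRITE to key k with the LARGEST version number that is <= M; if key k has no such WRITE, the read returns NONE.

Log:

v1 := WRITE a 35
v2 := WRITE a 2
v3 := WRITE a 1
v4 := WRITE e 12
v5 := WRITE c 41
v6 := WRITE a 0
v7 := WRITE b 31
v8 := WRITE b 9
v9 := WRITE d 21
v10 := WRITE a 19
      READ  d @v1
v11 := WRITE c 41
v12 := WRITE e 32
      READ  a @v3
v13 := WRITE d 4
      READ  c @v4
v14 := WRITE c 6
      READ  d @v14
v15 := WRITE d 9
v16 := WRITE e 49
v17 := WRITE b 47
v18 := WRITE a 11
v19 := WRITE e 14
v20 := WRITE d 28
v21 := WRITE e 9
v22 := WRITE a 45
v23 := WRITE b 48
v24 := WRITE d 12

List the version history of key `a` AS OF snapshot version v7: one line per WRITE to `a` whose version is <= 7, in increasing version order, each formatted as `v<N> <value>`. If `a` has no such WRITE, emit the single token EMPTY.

Scan writes for key=a with version <= 7:
  v1 WRITE a 35 -> keep
  v2 WRITE a 2 -> keep
  v3 WRITE a 1 -> keep
  v4 WRITE e 12 -> skip
  v5 WRITE c 41 -> skip
  v6 WRITE a 0 -> keep
  v7 WRITE b 31 -> skip
  v8 WRITE b 9 -> skip
  v9 WRITE d 21 -> skip
  v10 WRITE a 19 -> drop (> snap)
  v11 WRITE c 41 -> skip
  v12 WRITE e 32 -> skip
  v13 WRITE d 4 -> skip
  v14 WRITE c 6 -> skip
  v15 WRITE d 9 -> skip
  v16 WRITE e 49 -> skip
  v17 WRITE b 47 -> skip
  v18 WRITE a 11 -> drop (> snap)
  v19 WRITE e 14 -> skip
  v20 WRITE d 28 -> skip
  v21 WRITE e 9 -> skip
  v22 WRITE a 45 -> drop (> snap)
  v23 WRITE b 48 -> skip
  v24 WRITE d 12 -> skip
Collected: [(1, 35), (2, 2), (3, 1), (6, 0)]

Answer: v1 35
v2 2
v3 1
v6 0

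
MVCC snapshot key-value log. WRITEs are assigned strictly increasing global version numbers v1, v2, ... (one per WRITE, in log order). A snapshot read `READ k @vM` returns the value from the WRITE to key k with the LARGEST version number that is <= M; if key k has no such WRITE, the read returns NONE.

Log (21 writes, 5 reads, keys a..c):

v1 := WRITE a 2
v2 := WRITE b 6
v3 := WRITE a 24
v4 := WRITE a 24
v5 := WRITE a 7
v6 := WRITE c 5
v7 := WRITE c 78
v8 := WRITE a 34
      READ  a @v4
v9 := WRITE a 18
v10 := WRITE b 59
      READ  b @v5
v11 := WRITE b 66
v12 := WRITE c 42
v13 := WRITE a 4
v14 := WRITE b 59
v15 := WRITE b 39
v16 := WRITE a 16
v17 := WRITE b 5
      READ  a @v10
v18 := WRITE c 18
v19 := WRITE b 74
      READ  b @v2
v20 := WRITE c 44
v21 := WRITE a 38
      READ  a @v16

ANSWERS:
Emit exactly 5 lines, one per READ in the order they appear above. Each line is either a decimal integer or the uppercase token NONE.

v1: WRITE a=2  (a history now [(1, 2)])
v2: WRITE b=6  (b history now [(2, 6)])
v3: WRITE a=24  (a history now [(1, 2), (3, 24)])
v4: WRITE a=24  (a history now [(1, 2), (3, 24), (4, 24)])
v5: WRITE a=7  (a history now [(1, 2), (3, 24), (4, 24), (5, 7)])
v6: WRITE c=5  (c history now [(6, 5)])
v7: WRITE c=78  (c history now [(6, 5), (7, 78)])
v8: WRITE a=34  (a history now [(1, 2), (3, 24), (4, 24), (5, 7), (8, 34)])
READ a @v4: history=[(1, 2), (3, 24), (4, 24), (5, 7), (8, 34)] -> pick v4 -> 24
v9: WRITE a=18  (a history now [(1, 2), (3, 24), (4, 24), (5, 7), (8, 34), (9, 18)])
v10: WRITE b=59  (b history now [(2, 6), (10, 59)])
READ b @v5: history=[(2, 6), (10, 59)] -> pick v2 -> 6
v11: WRITE b=66  (b history now [(2, 6), (10, 59), (11, 66)])
v12: WRITE c=42  (c history now [(6, 5), (7, 78), (12, 42)])
v13: WRITE a=4  (a history now [(1, 2), (3, 24), (4, 24), (5, 7), (8, 34), (9, 18), (13, 4)])
v14: WRITE b=59  (b history now [(2, 6), (10, 59), (11, 66), (14, 59)])
v15: WRITE b=39  (b history now [(2, 6), (10, 59), (11, 66), (14, 59), (15, 39)])
v16: WRITE a=16  (a history now [(1, 2), (3, 24), (4, 24), (5, 7), (8, 34), (9, 18), (13, 4), (16, 16)])
v17: WRITE b=5  (b history now [(2, 6), (10, 59), (11, 66), (14, 59), (15, 39), (17, 5)])
READ a @v10: history=[(1, 2), (3, 24), (4, 24), (5, 7), (8, 34), (9, 18), (13, 4), (16, 16)] -> pick v9 -> 18
v18: WRITE c=18  (c history now [(6, 5), (7, 78), (12, 42), (18, 18)])
v19: WRITE b=74  (b history now [(2, 6), (10, 59), (11, 66), (14, 59), (15, 39), (17, 5), (19, 74)])
READ b @v2: history=[(2, 6), (10, 59), (11, 66), (14, 59), (15, 39), (17, 5), (19, 74)] -> pick v2 -> 6
v20: WRITE c=44  (c history now [(6, 5), (7, 78), (12, 42), (18, 18), (20, 44)])
v21: WRITE a=38  (a history now [(1, 2), (3, 24), (4, 24), (5, 7), (8, 34), (9, 18), (13, 4), (16, 16), (21, 38)])
READ a @v16: history=[(1, 2), (3, 24), (4, 24), (5, 7), (8, 34), (9, 18), (13, 4), (16, 16), (21, 38)] -> pick v16 -> 16

Answer: 24
6
18
6
16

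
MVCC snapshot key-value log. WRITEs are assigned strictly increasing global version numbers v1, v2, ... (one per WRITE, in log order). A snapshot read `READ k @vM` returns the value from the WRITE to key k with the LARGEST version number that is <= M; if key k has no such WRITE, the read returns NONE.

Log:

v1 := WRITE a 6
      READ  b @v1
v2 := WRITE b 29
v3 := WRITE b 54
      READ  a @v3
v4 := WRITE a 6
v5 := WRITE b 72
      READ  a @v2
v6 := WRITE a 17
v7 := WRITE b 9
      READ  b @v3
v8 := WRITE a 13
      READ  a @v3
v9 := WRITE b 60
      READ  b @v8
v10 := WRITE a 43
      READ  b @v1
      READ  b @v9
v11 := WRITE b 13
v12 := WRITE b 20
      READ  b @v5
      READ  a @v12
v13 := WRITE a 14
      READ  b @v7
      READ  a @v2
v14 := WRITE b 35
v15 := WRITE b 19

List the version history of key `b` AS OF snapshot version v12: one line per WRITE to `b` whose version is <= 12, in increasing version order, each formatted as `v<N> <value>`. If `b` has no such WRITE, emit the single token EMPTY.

Scan writes for key=b with version <= 12:
  v1 WRITE a 6 -> skip
  v2 WRITE b 29 -> keep
  v3 WRITE b 54 -> keep
  v4 WRITE a 6 -> skip
  v5 WRITE b 72 -> keep
  v6 WRITE a 17 -> skip
  v7 WRITE b 9 -> keep
  v8 WRITE a 13 -> skip
  v9 WRITE b 60 -> keep
  v10 WRITE a 43 -> skip
  v11 WRITE b 13 -> keep
  v12 WRITE b 20 -> keep
  v13 WRITE a 14 -> skip
  v14 WRITE b 35 -> drop (> snap)
  v15 WRITE b 19 -> drop (> snap)
Collected: [(2, 29), (3, 54), (5, 72), (7, 9), (9, 60), (11, 13), (12, 20)]

Answer: v2 29
v3 54
v5 72
v7 9
v9 60
v11 13
v12 20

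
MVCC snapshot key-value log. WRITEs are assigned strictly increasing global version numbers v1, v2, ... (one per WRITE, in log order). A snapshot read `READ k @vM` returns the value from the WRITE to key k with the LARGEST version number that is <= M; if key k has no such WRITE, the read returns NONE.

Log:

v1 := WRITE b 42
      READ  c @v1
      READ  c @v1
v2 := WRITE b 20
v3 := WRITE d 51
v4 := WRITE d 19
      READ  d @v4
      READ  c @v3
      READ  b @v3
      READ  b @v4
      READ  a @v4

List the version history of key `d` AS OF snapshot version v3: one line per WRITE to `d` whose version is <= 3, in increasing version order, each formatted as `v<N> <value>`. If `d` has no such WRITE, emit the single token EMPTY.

Scan writes for key=d with version <= 3:
  v1 WRITE b 42 -> skip
  v2 WRITE b 20 -> skip
  v3 WRITE d 51 -> keep
  v4 WRITE d 19 -> drop (> snap)
Collected: [(3, 51)]

Answer: v3 51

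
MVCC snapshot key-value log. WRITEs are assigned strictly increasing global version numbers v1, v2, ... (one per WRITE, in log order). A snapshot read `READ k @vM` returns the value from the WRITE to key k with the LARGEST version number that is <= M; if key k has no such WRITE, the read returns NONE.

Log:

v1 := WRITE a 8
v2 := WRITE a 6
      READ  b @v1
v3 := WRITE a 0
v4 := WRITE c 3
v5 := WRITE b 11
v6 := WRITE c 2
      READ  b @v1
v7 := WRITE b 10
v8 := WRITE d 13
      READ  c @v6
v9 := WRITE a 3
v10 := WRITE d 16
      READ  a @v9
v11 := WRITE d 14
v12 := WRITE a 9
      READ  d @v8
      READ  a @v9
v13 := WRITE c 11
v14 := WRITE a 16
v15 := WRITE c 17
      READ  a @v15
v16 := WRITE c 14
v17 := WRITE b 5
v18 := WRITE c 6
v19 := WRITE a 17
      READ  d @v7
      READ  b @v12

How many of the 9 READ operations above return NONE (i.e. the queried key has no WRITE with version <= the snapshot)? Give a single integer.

v1: WRITE a=8  (a history now [(1, 8)])
v2: WRITE a=6  (a history now [(1, 8), (2, 6)])
READ b @v1: history=[] -> no version <= 1 -> NONE
v3: WRITE a=0  (a history now [(1, 8), (2, 6), (3, 0)])
v4: WRITE c=3  (c history now [(4, 3)])
v5: WRITE b=11  (b history now [(5, 11)])
v6: WRITE c=2  (c history now [(4, 3), (6, 2)])
READ b @v1: history=[(5, 11)] -> no version <= 1 -> NONE
v7: WRITE b=10  (b history now [(5, 11), (7, 10)])
v8: WRITE d=13  (d history now [(8, 13)])
READ c @v6: history=[(4, 3), (6, 2)] -> pick v6 -> 2
v9: WRITE a=3  (a history now [(1, 8), (2, 6), (3, 0), (9, 3)])
v10: WRITE d=16  (d history now [(8, 13), (10, 16)])
READ a @v9: history=[(1, 8), (2, 6), (3, 0), (9, 3)] -> pick v9 -> 3
v11: WRITE d=14  (d history now [(8, 13), (10, 16), (11, 14)])
v12: WRITE a=9  (a history now [(1, 8), (2, 6), (3, 0), (9, 3), (12, 9)])
READ d @v8: history=[(8, 13), (10, 16), (11, 14)] -> pick v8 -> 13
READ a @v9: history=[(1, 8), (2, 6), (3, 0), (9, 3), (12, 9)] -> pick v9 -> 3
v13: WRITE c=11  (c history now [(4, 3), (6, 2), (13, 11)])
v14: WRITE a=16  (a history now [(1, 8), (2, 6), (3, 0), (9, 3), (12, 9), (14, 16)])
v15: WRITE c=17  (c history now [(4, 3), (6, 2), (13, 11), (15, 17)])
READ a @v15: history=[(1, 8), (2, 6), (3, 0), (9, 3), (12, 9), (14, 16)] -> pick v14 -> 16
v16: WRITE c=14  (c history now [(4, 3), (6, 2), (13, 11), (15, 17), (16, 14)])
v17: WRITE b=5  (b history now [(5, 11), (7, 10), (17, 5)])
v18: WRITE c=6  (c history now [(4, 3), (6, 2), (13, 11), (15, 17), (16, 14), (18, 6)])
v19: WRITE a=17  (a history now [(1, 8), (2, 6), (3, 0), (9, 3), (12, 9), (14, 16), (19, 17)])
READ d @v7: history=[(8, 13), (10, 16), (11, 14)] -> no version <= 7 -> NONE
READ b @v12: history=[(5, 11), (7, 10), (17, 5)] -> pick v7 -> 10
Read results in order: ['NONE', 'NONE', '2', '3', '13', '3', '16', 'NONE', '10']
NONE count = 3

Answer: 3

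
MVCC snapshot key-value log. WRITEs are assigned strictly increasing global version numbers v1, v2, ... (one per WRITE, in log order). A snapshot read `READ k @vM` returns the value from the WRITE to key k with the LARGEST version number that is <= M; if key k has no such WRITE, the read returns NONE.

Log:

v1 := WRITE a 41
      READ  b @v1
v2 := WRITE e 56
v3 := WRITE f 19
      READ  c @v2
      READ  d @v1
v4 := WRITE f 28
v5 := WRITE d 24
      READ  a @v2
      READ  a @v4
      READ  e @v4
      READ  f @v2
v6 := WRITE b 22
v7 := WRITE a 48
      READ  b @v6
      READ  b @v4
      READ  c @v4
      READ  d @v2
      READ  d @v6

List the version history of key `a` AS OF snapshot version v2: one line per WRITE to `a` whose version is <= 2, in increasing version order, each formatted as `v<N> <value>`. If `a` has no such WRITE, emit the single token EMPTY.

Scan writes for key=a with version <= 2:
  v1 WRITE a 41 -> keep
  v2 WRITE e 56 -> skip
  v3 WRITE f 19 -> skip
  v4 WRITE f 28 -> skip
  v5 WRITE d 24 -> skip
  v6 WRITE b 22 -> skip
  v7 WRITE a 48 -> drop (> snap)
Collected: [(1, 41)]

Answer: v1 41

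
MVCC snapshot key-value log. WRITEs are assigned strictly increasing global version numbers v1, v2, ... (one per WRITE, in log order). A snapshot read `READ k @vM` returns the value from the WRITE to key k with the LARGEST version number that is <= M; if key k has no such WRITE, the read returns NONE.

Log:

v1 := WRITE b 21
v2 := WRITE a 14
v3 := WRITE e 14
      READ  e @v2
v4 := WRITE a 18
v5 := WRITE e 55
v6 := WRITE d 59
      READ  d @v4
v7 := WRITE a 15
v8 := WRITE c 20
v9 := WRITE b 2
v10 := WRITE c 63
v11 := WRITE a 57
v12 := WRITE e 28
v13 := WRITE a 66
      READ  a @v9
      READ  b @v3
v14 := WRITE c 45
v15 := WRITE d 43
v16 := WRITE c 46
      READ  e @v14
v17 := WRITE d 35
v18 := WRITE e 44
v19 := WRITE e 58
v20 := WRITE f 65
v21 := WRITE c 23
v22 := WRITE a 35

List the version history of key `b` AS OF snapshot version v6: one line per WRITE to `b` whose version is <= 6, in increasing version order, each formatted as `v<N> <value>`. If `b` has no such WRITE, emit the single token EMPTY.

Scan writes for key=b with version <= 6:
  v1 WRITE b 21 -> keep
  v2 WRITE a 14 -> skip
  v3 WRITE e 14 -> skip
  v4 WRITE a 18 -> skip
  v5 WRITE e 55 -> skip
  v6 WRITE d 59 -> skip
  v7 WRITE a 15 -> skip
  v8 WRITE c 20 -> skip
  v9 WRITE b 2 -> drop (> snap)
  v10 WRITE c 63 -> skip
  v11 WRITE a 57 -> skip
  v12 WRITE e 28 -> skip
  v13 WRITE a 66 -> skip
  v14 WRITE c 45 -> skip
  v15 WRITE d 43 -> skip
  v16 WRITE c 46 -> skip
  v17 WRITE d 35 -> skip
  v18 WRITE e 44 -> skip
  v19 WRITE e 58 -> skip
  v20 WRITE f 65 -> skip
  v21 WRITE c 23 -> skip
  v22 WRITE a 35 -> skip
Collected: [(1, 21)]

Answer: v1 21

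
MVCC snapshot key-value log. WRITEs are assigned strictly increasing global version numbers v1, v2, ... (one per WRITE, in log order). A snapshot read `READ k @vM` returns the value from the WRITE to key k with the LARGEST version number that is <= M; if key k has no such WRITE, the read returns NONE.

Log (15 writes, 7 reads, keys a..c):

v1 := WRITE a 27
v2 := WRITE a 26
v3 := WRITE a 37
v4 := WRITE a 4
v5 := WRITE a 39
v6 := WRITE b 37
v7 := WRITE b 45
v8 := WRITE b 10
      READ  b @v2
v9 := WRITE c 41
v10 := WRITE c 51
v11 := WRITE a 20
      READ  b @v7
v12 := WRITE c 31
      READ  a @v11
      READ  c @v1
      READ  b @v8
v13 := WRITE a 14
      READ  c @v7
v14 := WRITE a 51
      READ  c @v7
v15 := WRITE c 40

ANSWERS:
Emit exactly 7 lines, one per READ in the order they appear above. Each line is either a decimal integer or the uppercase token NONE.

Answer: NONE
45
20
NONE
10
NONE
NONE

Derivation:
v1: WRITE a=27  (a history now [(1, 27)])
v2: WRITE a=26  (a history now [(1, 27), (2, 26)])
v3: WRITE a=37  (a history now [(1, 27), (2, 26), (3, 37)])
v4: WRITE a=4  (a history now [(1, 27), (2, 26), (3, 37), (4, 4)])
v5: WRITE a=39  (a history now [(1, 27), (2, 26), (3, 37), (4, 4), (5, 39)])
v6: WRITE b=37  (b history now [(6, 37)])
v7: WRITE b=45  (b history now [(6, 37), (7, 45)])
v8: WRITE b=10  (b history now [(6, 37), (7, 45), (8, 10)])
READ b @v2: history=[(6, 37), (7, 45), (8, 10)] -> no version <= 2 -> NONE
v9: WRITE c=41  (c history now [(9, 41)])
v10: WRITE c=51  (c history now [(9, 41), (10, 51)])
v11: WRITE a=20  (a history now [(1, 27), (2, 26), (3, 37), (4, 4), (5, 39), (11, 20)])
READ b @v7: history=[(6, 37), (7, 45), (8, 10)] -> pick v7 -> 45
v12: WRITE c=31  (c history now [(9, 41), (10, 51), (12, 31)])
READ a @v11: history=[(1, 27), (2, 26), (3, 37), (4, 4), (5, 39), (11, 20)] -> pick v11 -> 20
READ c @v1: history=[(9, 41), (10, 51), (12, 31)] -> no version <= 1 -> NONE
READ b @v8: history=[(6, 37), (7, 45), (8, 10)] -> pick v8 -> 10
v13: WRITE a=14  (a history now [(1, 27), (2, 26), (3, 37), (4, 4), (5, 39), (11, 20), (13, 14)])
READ c @v7: history=[(9, 41), (10, 51), (12, 31)] -> no version <= 7 -> NONE
v14: WRITE a=51  (a history now [(1, 27), (2, 26), (3, 37), (4, 4), (5, 39), (11, 20), (13, 14), (14, 51)])
READ c @v7: history=[(9, 41), (10, 51), (12, 31)] -> no version <= 7 -> NONE
v15: WRITE c=40  (c history now [(9, 41), (10, 51), (12, 31), (15, 40)])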